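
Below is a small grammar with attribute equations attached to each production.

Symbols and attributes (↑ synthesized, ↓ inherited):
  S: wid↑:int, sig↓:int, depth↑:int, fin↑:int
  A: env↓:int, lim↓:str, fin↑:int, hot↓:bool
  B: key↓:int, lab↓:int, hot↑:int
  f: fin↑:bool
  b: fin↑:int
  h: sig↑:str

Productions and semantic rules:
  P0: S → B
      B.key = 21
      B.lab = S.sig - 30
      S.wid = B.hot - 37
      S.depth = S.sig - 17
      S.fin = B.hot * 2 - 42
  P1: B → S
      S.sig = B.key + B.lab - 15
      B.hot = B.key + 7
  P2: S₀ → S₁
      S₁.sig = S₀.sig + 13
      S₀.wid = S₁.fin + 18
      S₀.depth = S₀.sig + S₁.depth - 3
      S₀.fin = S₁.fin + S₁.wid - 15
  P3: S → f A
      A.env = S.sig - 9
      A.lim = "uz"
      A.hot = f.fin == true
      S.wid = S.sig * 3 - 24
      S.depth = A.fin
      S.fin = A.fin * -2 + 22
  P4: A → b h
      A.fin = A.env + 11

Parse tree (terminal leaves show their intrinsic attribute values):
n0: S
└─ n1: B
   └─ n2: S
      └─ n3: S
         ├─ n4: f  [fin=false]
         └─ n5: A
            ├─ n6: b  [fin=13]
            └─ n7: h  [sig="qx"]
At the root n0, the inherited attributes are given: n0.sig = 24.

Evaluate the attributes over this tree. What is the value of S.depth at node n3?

15

1. n0.sig = 24  [given at root]
2. n1.key = 21  [21]
3. n1.lab = -6  [S.sig - 30]
4. n2.sig = 0  [B.key + B.lab - 15]
5. n3.sig = 13  [S₀.sig + 13]
6. n4.fin = false  [terminal]
7. n5.env = 4  [S.sig - 9]
8. n5.lim = "uz"  ["uz"]
9. n5.hot = false  [f.fin == true]
10. n6.fin = 13  [terminal]
11. n7.sig = "qx"  [terminal]
12. n5.fin = 15  [A.env + 11]
13. n3.wid = 15  [S.sig * 3 - 24]
14. n3.depth = 15  [A.fin]
15. n3.fin = -8  [A.fin * -2 + 22]
16. n2.wid = 10  [S₁.fin + 18]
17. n2.depth = 12  [S₀.sig + S₁.depth - 3]
18. n2.fin = -8  [S₁.fin + S₁.wid - 15]
19. n1.hot = 28  [B.key + 7]
20. n0.wid = -9  [B.hot - 37]
21. n0.depth = 7  [S.sig - 17]
22. n0.fin = 14  [B.hot * 2 - 42]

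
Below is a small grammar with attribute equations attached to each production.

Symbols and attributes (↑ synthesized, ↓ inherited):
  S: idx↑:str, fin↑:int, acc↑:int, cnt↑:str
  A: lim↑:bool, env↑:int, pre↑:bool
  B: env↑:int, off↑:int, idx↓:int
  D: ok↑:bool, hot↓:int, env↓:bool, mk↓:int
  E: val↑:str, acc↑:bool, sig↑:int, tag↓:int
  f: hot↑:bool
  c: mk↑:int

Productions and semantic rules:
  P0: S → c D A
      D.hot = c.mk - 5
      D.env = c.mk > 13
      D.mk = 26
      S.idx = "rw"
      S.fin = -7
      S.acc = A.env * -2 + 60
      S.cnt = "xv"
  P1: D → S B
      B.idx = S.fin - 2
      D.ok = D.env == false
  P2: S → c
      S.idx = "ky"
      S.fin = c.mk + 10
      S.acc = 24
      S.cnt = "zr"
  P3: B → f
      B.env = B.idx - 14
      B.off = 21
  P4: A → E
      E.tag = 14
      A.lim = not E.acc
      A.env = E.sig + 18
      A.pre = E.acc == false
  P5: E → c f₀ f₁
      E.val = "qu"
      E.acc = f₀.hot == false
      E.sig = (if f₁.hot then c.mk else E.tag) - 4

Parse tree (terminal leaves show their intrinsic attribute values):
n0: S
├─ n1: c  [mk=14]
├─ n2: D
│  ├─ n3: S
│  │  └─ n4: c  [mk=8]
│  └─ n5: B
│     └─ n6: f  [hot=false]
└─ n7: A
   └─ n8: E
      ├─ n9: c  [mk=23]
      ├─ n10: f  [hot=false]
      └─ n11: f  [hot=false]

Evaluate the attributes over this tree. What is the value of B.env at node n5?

1. n1.mk = 14  [terminal]
2. n2.hot = 9  [c.mk - 5]
3. n2.env = true  [c.mk > 13]
4. n2.mk = 26  [26]
5. n4.mk = 8  [terminal]
6. n3.idx = "ky"  ["ky"]
7. n3.fin = 18  [c.mk + 10]
8. n3.acc = 24  [24]
9. n3.cnt = "zr"  ["zr"]
10. n5.idx = 16  [S.fin - 2]
11. n6.hot = false  [terminal]
12. n5.env = 2  [B.idx - 14]
13. n5.off = 21  [21]
14. n2.ok = false  [D.env == false]
15. n8.tag = 14  [14]
16. n9.mk = 23  [terminal]
17. n10.hot = false  [terminal]
18. n11.hot = false  [terminal]
19. n8.val = "qu"  ["qu"]
20. n8.acc = true  [f₀.hot == false]
21. n8.sig = 10  [(if f₁.hot then c.mk else E.tag) - 4]
22. n7.lim = false  [not E.acc]
23. n7.env = 28  [E.sig + 18]
24. n7.pre = false  [E.acc == false]
25. n0.idx = "rw"  ["rw"]
26. n0.fin = -7  [-7]
27. n0.acc = 4  [A.env * -2 + 60]
28. n0.cnt = "xv"  ["xv"]

2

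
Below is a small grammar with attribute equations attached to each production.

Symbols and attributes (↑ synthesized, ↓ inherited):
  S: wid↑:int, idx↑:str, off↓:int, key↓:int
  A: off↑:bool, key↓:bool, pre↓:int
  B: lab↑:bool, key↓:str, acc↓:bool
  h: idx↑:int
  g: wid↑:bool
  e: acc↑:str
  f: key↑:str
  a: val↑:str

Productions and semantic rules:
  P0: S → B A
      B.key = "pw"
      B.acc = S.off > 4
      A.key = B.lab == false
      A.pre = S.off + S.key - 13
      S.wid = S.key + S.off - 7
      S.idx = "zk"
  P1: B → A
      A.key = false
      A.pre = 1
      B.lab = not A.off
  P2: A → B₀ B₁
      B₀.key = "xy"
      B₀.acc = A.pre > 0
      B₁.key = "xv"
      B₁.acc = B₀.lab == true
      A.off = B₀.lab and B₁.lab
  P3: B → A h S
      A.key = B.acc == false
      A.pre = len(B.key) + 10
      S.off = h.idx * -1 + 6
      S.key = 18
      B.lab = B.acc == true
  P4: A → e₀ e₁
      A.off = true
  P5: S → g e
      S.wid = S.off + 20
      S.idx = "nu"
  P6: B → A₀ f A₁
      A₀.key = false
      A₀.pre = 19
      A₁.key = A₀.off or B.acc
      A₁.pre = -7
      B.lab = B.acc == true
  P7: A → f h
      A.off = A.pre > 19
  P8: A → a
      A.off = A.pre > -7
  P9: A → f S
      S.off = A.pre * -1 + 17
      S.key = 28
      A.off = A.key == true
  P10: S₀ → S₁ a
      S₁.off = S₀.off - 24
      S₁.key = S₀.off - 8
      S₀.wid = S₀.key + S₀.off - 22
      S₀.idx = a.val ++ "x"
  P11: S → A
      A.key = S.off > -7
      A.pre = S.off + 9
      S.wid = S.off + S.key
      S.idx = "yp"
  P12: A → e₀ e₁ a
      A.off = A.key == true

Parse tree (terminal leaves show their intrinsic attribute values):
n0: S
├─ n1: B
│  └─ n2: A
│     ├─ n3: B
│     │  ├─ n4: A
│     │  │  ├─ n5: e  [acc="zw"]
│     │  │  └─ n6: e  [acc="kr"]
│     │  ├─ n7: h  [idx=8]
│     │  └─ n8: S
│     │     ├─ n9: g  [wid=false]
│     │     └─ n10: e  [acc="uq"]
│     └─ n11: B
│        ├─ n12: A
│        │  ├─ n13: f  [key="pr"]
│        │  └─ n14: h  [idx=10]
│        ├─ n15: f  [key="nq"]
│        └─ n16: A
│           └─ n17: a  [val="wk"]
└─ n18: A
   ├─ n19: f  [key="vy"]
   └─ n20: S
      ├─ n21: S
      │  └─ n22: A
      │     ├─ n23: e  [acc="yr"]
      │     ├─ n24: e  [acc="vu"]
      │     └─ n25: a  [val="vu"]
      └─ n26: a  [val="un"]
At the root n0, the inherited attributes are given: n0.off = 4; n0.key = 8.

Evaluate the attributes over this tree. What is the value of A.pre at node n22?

3

1. n0.off = 4  [given at root]
2. n0.key = 8  [given at root]
3. n1.key = "pw"  ["pw"]
4. n1.acc = false  [S.off > 4]
5. n2.key = false  [false]
6. n2.pre = 1  [1]
7. n3.key = "xy"  ["xy"]
8. n3.acc = true  [A.pre > 0]
9. n4.key = false  [B.acc == false]
10. n4.pre = 12  [len(B.key) + 10]
11. n5.acc = "zw"  [terminal]
12. n6.acc = "kr"  [terminal]
13. n4.off = true  [true]
14. n7.idx = 8  [terminal]
15. n8.off = -2  [h.idx * -1 + 6]
16. n8.key = 18  [18]
17. n9.wid = false  [terminal]
18. n10.acc = "uq"  [terminal]
19. n8.wid = 18  [S.off + 20]
20. n8.idx = "nu"  ["nu"]
21. n3.lab = true  [B.acc == true]
22. n11.key = "xv"  ["xv"]
23. n11.acc = true  [B₀.lab == true]
24. n12.key = false  [false]
25. n12.pre = 19  [19]
26. n13.key = "pr"  [terminal]
27. n14.idx = 10  [terminal]
28. n12.off = false  [A.pre > 19]
29. n15.key = "nq"  [terminal]
30. n16.key = true  [A₀.off or B.acc]
31. n16.pre = -7  [-7]
32. n17.val = "wk"  [terminal]
33. n16.off = false  [A.pre > -7]
34. n11.lab = true  [B.acc == true]
35. n2.off = true  [B₀.lab and B₁.lab]
36. n1.lab = false  [not A.off]
37. n18.key = true  [B.lab == false]
38. n18.pre = -1  [S.off + S.key - 13]
39. n19.key = "vy"  [terminal]
40. n20.off = 18  [A.pre * -1 + 17]
41. n20.key = 28  [28]
42. n21.off = -6  [S₀.off - 24]
43. n21.key = 10  [S₀.off - 8]
44. n22.key = true  [S.off > -7]
45. n22.pre = 3  [S.off + 9]
46. n23.acc = "yr"  [terminal]
47. n24.acc = "vu"  [terminal]
48. n25.val = "vu"  [terminal]
49. n22.off = true  [A.key == true]
50. n21.wid = 4  [S.off + S.key]
51. n21.idx = "yp"  ["yp"]
52. n26.val = "un"  [terminal]
53. n20.wid = 24  [S₀.key + S₀.off - 22]
54. n20.idx = "unx"  [a.val ++ "x"]
55. n18.off = true  [A.key == true]
56. n0.wid = 5  [S.key + S.off - 7]
57. n0.idx = "zk"  ["zk"]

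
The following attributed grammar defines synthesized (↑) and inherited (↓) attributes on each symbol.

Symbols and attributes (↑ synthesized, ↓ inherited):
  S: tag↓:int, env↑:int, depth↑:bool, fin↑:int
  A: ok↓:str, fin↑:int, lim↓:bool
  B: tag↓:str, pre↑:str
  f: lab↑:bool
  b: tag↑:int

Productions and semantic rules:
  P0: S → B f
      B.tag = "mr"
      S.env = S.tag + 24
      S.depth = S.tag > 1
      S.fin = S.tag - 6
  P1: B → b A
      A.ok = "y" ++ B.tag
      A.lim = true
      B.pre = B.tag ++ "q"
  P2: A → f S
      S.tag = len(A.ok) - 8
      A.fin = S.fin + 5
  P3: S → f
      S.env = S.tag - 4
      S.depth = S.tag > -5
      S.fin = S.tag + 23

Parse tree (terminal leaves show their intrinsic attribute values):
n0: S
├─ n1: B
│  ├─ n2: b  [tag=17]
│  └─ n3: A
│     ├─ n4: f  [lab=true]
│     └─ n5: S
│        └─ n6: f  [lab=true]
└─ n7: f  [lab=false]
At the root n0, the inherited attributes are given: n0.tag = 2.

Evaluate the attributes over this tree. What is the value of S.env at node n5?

1. n0.tag = 2  [given at root]
2. n1.tag = "mr"  ["mr"]
3. n2.tag = 17  [terminal]
4. n3.ok = "ymr"  ["y" ++ B.tag]
5. n3.lim = true  [true]
6. n4.lab = true  [terminal]
7. n5.tag = -5  [len(A.ok) - 8]
8. n6.lab = true  [terminal]
9. n5.env = -9  [S.tag - 4]
10. n5.depth = false  [S.tag > -5]
11. n5.fin = 18  [S.tag + 23]
12. n3.fin = 23  [S.fin + 5]
13. n1.pre = "mrq"  [B.tag ++ "q"]
14. n7.lab = false  [terminal]
15. n0.env = 26  [S.tag + 24]
16. n0.depth = true  [S.tag > 1]
17. n0.fin = -4  [S.tag - 6]

-9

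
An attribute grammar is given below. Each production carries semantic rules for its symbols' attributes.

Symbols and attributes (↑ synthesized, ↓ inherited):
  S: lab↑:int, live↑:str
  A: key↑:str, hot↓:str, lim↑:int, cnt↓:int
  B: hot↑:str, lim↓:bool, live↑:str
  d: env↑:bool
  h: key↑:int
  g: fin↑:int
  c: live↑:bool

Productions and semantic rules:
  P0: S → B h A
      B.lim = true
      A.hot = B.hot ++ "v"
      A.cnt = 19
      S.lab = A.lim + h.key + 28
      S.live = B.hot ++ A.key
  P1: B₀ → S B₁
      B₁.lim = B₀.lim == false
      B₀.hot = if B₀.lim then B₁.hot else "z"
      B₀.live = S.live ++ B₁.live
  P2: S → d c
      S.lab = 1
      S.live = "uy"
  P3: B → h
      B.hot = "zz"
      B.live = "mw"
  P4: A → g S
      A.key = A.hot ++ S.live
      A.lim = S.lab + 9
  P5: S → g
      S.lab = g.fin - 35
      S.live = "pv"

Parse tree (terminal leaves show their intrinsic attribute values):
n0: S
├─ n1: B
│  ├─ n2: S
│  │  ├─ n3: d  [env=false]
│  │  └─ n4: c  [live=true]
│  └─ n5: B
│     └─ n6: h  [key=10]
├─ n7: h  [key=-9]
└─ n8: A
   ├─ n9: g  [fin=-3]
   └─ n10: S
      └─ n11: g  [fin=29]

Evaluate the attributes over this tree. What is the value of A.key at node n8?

1. n1.lim = true  [true]
2. n3.env = false  [terminal]
3. n4.live = true  [terminal]
4. n2.lab = 1  [1]
5. n2.live = "uy"  ["uy"]
6. n5.lim = false  [B₀.lim == false]
7. n6.key = 10  [terminal]
8. n5.hot = "zz"  ["zz"]
9. n5.live = "mw"  ["mw"]
10. n1.hot = "zz"  [if B₀.lim then B₁.hot else "z"]
11. n1.live = "uymw"  [S.live ++ B₁.live]
12. n7.key = -9  [terminal]
13. n8.hot = "zzv"  [B.hot ++ "v"]
14. n8.cnt = 19  [19]
15. n9.fin = -3  [terminal]
16. n11.fin = 29  [terminal]
17. n10.lab = -6  [g.fin - 35]
18. n10.live = "pv"  ["pv"]
19. n8.key = "zzvpv"  [A.hot ++ S.live]
20. n8.lim = 3  [S.lab + 9]
21. n0.lab = 22  [A.lim + h.key + 28]
22. n0.live = "zzzzvpv"  [B.hot ++ A.key]

"zzvpv"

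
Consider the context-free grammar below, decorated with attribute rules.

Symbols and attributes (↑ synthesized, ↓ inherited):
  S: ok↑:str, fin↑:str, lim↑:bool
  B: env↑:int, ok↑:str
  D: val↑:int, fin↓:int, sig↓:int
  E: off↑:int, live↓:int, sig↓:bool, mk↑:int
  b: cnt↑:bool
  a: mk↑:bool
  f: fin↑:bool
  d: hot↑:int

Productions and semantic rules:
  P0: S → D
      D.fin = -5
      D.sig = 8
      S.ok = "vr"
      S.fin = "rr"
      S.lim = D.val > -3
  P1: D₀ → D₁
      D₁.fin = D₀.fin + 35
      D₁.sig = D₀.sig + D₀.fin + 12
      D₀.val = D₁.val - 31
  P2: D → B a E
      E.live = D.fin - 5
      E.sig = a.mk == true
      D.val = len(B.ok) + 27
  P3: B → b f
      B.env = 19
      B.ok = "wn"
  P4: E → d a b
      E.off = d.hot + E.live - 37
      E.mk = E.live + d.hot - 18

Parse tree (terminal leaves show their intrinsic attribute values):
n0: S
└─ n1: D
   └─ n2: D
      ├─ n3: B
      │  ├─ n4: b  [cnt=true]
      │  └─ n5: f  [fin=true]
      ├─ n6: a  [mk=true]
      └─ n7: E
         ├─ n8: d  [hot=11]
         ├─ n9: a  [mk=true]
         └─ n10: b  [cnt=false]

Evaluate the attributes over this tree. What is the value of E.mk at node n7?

1. n1.fin = -5  [-5]
2. n1.sig = 8  [8]
3. n2.fin = 30  [D₀.fin + 35]
4. n2.sig = 15  [D₀.sig + D₀.fin + 12]
5. n4.cnt = true  [terminal]
6. n5.fin = true  [terminal]
7. n3.env = 19  [19]
8. n3.ok = "wn"  ["wn"]
9. n6.mk = true  [terminal]
10. n7.live = 25  [D.fin - 5]
11. n7.sig = true  [a.mk == true]
12. n8.hot = 11  [terminal]
13. n9.mk = true  [terminal]
14. n10.cnt = false  [terminal]
15. n7.off = -1  [d.hot + E.live - 37]
16. n7.mk = 18  [E.live + d.hot - 18]
17. n2.val = 29  [len(B.ok) + 27]
18. n1.val = -2  [D₁.val - 31]
19. n0.ok = "vr"  ["vr"]
20. n0.fin = "rr"  ["rr"]
21. n0.lim = true  [D.val > -3]

18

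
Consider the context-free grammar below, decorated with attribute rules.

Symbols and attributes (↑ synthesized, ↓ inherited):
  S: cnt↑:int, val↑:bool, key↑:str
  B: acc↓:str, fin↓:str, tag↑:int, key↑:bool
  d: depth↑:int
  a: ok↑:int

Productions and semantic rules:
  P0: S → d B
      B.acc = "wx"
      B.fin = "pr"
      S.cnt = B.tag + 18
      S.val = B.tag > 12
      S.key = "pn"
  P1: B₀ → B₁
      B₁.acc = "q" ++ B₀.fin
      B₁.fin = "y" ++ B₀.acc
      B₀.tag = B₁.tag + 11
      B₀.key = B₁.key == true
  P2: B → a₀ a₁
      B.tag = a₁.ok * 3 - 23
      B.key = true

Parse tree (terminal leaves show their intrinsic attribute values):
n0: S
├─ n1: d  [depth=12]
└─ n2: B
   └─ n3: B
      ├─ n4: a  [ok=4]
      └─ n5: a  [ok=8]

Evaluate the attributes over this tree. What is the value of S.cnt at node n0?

1. n1.depth = 12  [terminal]
2. n2.acc = "wx"  ["wx"]
3. n2.fin = "pr"  ["pr"]
4. n3.acc = "qpr"  ["q" ++ B₀.fin]
5. n3.fin = "ywx"  ["y" ++ B₀.acc]
6. n4.ok = 4  [terminal]
7. n5.ok = 8  [terminal]
8. n3.tag = 1  [a₁.ok * 3 - 23]
9. n3.key = true  [true]
10. n2.tag = 12  [B₁.tag + 11]
11. n2.key = true  [B₁.key == true]
12. n0.cnt = 30  [B.tag + 18]
13. n0.val = false  [B.tag > 12]
14. n0.key = "pn"  ["pn"]

30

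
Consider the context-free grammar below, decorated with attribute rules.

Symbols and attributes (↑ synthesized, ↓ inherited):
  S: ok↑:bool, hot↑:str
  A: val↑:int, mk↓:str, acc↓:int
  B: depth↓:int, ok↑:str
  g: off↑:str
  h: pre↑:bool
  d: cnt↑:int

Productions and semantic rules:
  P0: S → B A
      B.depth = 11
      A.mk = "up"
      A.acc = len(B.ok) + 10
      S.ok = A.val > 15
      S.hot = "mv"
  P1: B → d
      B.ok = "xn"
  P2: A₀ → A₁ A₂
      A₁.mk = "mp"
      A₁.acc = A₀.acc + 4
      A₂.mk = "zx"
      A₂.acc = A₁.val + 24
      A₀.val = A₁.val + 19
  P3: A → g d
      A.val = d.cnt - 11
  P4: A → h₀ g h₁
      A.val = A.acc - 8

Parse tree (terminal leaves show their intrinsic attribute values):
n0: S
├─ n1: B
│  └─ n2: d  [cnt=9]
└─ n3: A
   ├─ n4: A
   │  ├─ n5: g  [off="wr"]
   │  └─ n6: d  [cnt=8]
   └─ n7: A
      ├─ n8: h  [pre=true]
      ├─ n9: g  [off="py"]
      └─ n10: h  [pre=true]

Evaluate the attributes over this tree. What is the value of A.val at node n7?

1. n1.depth = 11  [11]
2. n2.cnt = 9  [terminal]
3. n1.ok = "xn"  ["xn"]
4. n3.mk = "up"  ["up"]
5. n3.acc = 12  [len(B.ok) + 10]
6. n4.mk = "mp"  ["mp"]
7. n4.acc = 16  [A₀.acc + 4]
8. n5.off = "wr"  [terminal]
9. n6.cnt = 8  [terminal]
10. n4.val = -3  [d.cnt - 11]
11. n7.mk = "zx"  ["zx"]
12. n7.acc = 21  [A₁.val + 24]
13. n8.pre = true  [terminal]
14. n9.off = "py"  [terminal]
15. n10.pre = true  [terminal]
16. n7.val = 13  [A.acc - 8]
17. n3.val = 16  [A₁.val + 19]
18. n0.ok = true  [A.val > 15]
19. n0.hot = "mv"  ["mv"]

13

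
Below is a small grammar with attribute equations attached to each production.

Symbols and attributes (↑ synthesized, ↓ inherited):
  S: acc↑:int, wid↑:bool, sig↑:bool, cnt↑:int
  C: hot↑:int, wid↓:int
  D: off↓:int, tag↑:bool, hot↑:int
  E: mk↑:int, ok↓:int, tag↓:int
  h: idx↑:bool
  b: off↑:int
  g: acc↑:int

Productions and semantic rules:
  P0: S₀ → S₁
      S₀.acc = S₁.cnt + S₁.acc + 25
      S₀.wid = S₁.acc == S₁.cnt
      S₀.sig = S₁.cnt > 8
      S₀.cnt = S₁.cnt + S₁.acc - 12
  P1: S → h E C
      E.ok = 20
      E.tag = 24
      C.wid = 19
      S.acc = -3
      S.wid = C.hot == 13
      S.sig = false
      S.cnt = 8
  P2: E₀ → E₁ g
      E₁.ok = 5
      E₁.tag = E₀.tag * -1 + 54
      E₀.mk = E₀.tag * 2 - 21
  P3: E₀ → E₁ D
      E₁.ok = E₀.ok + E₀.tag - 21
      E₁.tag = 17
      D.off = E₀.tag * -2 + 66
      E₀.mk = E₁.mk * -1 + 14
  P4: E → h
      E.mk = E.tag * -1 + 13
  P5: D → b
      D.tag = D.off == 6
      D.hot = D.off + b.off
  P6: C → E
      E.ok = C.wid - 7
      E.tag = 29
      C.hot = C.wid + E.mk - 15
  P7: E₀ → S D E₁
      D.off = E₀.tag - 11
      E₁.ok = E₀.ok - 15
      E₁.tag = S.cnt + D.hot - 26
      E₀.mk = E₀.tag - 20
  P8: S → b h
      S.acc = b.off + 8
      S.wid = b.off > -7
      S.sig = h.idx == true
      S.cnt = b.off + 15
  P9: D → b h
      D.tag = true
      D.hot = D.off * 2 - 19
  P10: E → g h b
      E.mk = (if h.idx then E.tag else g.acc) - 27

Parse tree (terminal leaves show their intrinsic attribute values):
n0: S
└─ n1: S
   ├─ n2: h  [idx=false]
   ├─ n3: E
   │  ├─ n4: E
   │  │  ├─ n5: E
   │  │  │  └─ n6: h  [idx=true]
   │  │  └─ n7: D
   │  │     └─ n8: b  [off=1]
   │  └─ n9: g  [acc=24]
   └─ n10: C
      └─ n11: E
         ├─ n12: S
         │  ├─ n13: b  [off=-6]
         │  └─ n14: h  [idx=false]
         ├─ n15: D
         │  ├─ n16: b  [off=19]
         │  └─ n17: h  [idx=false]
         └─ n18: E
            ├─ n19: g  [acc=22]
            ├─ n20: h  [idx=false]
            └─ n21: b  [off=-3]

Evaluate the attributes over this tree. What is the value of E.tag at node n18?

1. n2.idx = false  [terminal]
2. n3.ok = 20  [20]
3. n3.tag = 24  [24]
4. n4.ok = 5  [5]
5. n4.tag = 30  [E₀.tag * -1 + 54]
6. n5.ok = 14  [E₀.ok + E₀.tag - 21]
7. n5.tag = 17  [17]
8. n6.idx = true  [terminal]
9. n5.mk = -4  [E.tag * -1 + 13]
10. n7.off = 6  [E₀.tag * -2 + 66]
11. n8.off = 1  [terminal]
12. n7.tag = true  [D.off == 6]
13. n7.hot = 7  [D.off + b.off]
14. n4.mk = 18  [E₁.mk * -1 + 14]
15. n9.acc = 24  [terminal]
16. n3.mk = 27  [E₀.tag * 2 - 21]
17. n10.wid = 19  [19]
18. n11.ok = 12  [C.wid - 7]
19. n11.tag = 29  [29]
20. n13.off = -6  [terminal]
21. n14.idx = false  [terminal]
22. n12.acc = 2  [b.off + 8]
23. n12.wid = true  [b.off > -7]
24. n12.sig = false  [h.idx == true]
25. n12.cnt = 9  [b.off + 15]
26. n15.off = 18  [E₀.tag - 11]
27. n16.off = 19  [terminal]
28. n17.idx = false  [terminal]
29. n15.tag = true  [true]
30. n15.hot = 17  [D.off * 2 - 19]
31. n18.ok = -3  [E₀.ok - 15]
32. n18.tag = 0  [S.cnt + D.hot - 26]
33. n19.acc = 22  [terminal]
34. n20.idx = false  [terminal]
35. n21.off = -3  [terminal]
36. n18.mk = -5  [(if h.idx then E.tag else g.acc) - 27]
37. n11.mk = 9  [E₀.tag - 20]
38. n10.hot = 13  [C.wid + E.mk - 15]
39. n1.acc = -3  [-3]
40. n1.wid = true  [C.hot == 13]
41. n1.sig = false  [false]
42. n1.cnt = 8  [8]
43. n0.acc = 30  [S₁.cnt + S₁.acc + 25]
44. n0.wid = false  [S₁.acc == S₁.cnt]
45. n0.sig = false  [S₁.cnt > 8]
46. n0.cnt = -7  [S₁.cnt + S₁.acc - 12]

0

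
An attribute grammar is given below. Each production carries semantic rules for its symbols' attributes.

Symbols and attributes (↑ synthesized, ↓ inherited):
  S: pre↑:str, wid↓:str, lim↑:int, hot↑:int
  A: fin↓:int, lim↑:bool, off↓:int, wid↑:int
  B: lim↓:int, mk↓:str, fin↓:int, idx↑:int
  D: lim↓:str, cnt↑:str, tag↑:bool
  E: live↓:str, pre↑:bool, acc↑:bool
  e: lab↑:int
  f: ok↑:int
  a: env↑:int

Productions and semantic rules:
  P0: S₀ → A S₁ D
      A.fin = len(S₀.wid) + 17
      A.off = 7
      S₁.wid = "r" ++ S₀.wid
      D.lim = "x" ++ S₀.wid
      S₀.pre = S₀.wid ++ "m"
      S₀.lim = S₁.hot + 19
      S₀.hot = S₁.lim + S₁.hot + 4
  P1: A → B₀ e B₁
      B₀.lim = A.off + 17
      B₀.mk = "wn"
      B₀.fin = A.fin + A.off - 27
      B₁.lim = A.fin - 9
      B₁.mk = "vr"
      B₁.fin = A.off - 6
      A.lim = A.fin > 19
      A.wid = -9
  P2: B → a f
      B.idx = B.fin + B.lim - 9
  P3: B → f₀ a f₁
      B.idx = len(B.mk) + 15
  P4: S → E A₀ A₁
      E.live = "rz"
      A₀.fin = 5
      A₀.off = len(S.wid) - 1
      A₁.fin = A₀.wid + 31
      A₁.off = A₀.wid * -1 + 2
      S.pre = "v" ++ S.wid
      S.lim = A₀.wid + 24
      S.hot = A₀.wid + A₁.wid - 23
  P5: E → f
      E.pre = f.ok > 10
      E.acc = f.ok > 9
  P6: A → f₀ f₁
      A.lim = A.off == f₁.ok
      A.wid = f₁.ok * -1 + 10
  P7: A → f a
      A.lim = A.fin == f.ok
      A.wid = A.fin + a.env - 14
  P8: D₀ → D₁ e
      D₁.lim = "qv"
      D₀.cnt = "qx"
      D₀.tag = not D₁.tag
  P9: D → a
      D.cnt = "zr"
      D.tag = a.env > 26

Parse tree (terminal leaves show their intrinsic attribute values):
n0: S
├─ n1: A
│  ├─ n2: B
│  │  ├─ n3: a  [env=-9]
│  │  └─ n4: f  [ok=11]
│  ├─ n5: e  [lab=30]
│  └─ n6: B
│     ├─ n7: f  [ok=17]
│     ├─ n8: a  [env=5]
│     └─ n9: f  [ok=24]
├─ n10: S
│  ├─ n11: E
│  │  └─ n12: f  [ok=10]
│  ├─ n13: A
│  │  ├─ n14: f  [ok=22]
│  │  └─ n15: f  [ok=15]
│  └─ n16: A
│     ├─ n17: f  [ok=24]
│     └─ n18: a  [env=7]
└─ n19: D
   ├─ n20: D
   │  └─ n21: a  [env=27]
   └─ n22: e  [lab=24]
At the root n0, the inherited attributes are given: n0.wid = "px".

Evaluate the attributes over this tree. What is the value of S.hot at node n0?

14

1. n0.wid = "px"  [given at root]
2. n1.fin = 19  [len(S₀.wid) + 17]
3. n1.off = 7  [7]
4. n2.lim = 24  [A.off + 17]
5. n2.mk = "wn"  ["wn"]
6. n2.fin = -1  [A.fin + A.off - 27]
7. n3.env = -9  [terminal]
8. n4.ok = 11  [terminal]
9. n2.idx = 14  [B.fin + B.lim - 9]
10. n5.lab = 30  [terminal]
11. n6.lim = 10  [A.fin - 9]
12. n6.mk = "vr"  ["vr"]
13. n6.fin = 1  [A.off - 6]
14. n7.ok = 17  [terminal]
15. n8.env = 5  [terminal]
16. n9.ok = 24  [terminal]
17. n6.idx = 17  [len(B.mk) + 15]
18. n1.lim = false  [A.fin > 19]
19. n1.wid = -9  [-9]
20. n10.wid = "rpx"  ["r" ++ S₀.wid]
21. n11.live = "rz"  ["rz"]
22. n12.ok = 10  [terminal]
23. n11.pre = false  [f.ok > 10]
24. n11.acc = true  [f.ok > 9]
25. n13.fin = 5  [5]
26. n13.off = 2  [len(S.wid) - 1]
27. n14.ok = 22  [terminal]
28. n15.ok = 15  [terminal]
29. n13.lim = false  [A.off == f₁.ok]
30. n13.wid = -5  [f₁.ok * -1 + 10]
31. n16.fin = 26  [A₀.wid + 31]
32. n16.off = 7  [A₀.wid * -1 + 2]
33. n17.ok = 24  [terminal]
34. n18.env = 7  [terminal]
35. n16.lim = false  [A.fin == f.ok]
36. n16.wid = 19  [A.fin + a.env - 14]
37. n10.pre = "vrpx"  ["v" ++ S.wid]
38. n10.lim = 19  [A₀.wid + 24]
39. n10.hot = -9  [A₀.wid + A₁.wid - 23]
40. n19.lim = "xpx"  ["x" ++ S₀.wid]
41. n20.lim = "qv"  ["qv"]
42. n21.env = 27  [terminal]
43. n20.cnt = "zr"  ["zr"]
44. n20.tag = true  [a.env > 26]
45. n22.lab = 24  [terminal]
46. n19.cnt = "qx"  ["qx"]
47. n19.tag = false  [not D₁.tag]
48. n0.pre = "pxm"  [S₀.wid ++ "m"]
49. n0.lim = 10  [S₁.hot + 19]
50. n0.hot = 14  [S₁.lim + S₁.hot + 4]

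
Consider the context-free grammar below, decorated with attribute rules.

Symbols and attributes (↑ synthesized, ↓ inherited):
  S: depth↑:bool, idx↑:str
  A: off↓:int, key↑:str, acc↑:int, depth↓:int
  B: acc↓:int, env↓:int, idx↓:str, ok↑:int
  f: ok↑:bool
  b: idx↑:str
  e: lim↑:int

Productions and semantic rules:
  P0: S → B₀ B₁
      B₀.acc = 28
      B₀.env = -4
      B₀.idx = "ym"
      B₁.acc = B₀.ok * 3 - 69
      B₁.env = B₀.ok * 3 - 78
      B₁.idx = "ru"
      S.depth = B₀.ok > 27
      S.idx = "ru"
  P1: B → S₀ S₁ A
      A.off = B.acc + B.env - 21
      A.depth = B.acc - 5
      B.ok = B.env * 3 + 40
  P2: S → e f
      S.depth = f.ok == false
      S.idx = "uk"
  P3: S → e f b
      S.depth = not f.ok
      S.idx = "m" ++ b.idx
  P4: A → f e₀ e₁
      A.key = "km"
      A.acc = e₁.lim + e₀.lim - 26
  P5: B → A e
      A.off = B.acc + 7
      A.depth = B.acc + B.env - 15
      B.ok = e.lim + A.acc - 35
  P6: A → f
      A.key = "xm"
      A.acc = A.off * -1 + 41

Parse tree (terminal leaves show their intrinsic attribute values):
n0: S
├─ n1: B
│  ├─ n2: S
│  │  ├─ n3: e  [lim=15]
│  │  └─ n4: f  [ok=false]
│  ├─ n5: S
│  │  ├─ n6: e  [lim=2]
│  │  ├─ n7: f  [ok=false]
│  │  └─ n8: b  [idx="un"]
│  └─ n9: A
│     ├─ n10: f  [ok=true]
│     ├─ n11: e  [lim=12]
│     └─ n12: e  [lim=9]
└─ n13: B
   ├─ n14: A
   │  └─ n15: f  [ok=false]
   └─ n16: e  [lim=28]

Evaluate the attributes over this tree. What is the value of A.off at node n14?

22

1. n1.acc = 28  [28]
2. n1.env = -4  [-4]
3. n1.idx = "ym"  ["ym"]
4. n3.lim = 15  [terminal]
5. n4.ok = false  [terminal]
6. n2.depth = true  [f.ok == false]
7. n2.idx = "uk"  ["uk"]
8. n6.lim = 2  [terminal]
9. n7.ok = false  [terminal]
10. n8.idx = "un"  [terminal]
11. n5.depth = true  [not f.ok]
12. n5.idx = "mun"  ["m" ++ b.idx]
13. n9.off = 3  [B.acc + B.env - 21]
14. n9.depth = 23  [B.acc - 5]
15. n10.ok = true  [terminal]
16. n11.lim = 12  [terminal]
17. n12.lim = 9  [terminal]
18. n9.key = "km"  ["km"]
19. n9.acc = -5  [e₁.lim + e₀.lim - 26]
20. n1.ok = 28  [B.env * 3 + 40]
21. n13.acc = 15  [B₀.ok * 3 - 69]
22. n13.env = 6  [B₀.ok * 3 - 78]
23. n13.idx = "ru"  ["ru"]
24. n14.off = 22  [B.acc + 7]
25. n14.depth = 6  [B.acc + B.env - 15]
26. n15.ok = false  [terminal]
27. n14.key = "xm"  ["xm"]
28. n14.acc = 19  [A.off * -1 + 41]
29. n16.lim = 28  [terminal]
30. n13.ok = 12  [e.lim + A.acc - 35]
31. n0.depth = true  [B₀.ok > 27]
32. n0.idx = "ru"  ["ru"]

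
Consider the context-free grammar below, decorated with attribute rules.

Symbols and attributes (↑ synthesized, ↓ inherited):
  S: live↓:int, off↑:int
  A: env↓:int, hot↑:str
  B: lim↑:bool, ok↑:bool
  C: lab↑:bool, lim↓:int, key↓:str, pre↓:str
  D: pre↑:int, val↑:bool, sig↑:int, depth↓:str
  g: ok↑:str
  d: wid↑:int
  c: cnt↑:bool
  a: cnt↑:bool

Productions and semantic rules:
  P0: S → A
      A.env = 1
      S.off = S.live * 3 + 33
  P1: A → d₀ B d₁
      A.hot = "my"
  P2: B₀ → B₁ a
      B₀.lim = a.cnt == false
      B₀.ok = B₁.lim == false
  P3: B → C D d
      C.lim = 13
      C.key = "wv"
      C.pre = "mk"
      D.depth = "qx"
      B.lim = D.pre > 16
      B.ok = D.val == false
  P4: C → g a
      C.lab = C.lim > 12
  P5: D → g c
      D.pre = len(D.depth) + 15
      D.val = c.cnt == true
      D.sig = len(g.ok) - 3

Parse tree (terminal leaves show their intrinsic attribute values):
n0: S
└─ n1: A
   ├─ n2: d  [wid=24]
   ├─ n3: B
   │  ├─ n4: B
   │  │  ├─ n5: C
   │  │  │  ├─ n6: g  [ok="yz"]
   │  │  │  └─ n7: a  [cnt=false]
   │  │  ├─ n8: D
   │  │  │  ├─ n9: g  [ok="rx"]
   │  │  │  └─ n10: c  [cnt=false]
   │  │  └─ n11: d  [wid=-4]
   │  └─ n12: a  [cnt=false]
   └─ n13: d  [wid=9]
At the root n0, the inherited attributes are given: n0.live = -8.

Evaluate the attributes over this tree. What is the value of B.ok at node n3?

1. n0.live = -8  [given at root]
2. n1.env = 1  [1]
3. n2.wid = 24  [terminal]
4. n5.lim = 13  [13]
5. n5.key = "wv"  ["wv"]
6. n5.pre = "mk"  ["mk"]
7. n6.ok = "yz"  [terminal]
8. n7.cnt = false  [terminal]
9. n5.lab = true  [C.lim > 12]
10. n8.depth = "qx"  ["qx"]
11. n9.ok = "rx"  [terminal]
12. n10.cnt = false  [terminal]
13. n8.pre = 17  [len(D.depth) + 15]
14. n8.val = false  [c.cnt == true]
15. n8.sig = -1  [len(g.ok) - 3]
16. n11.wid = -4  [terminal]
17. n4.lim = true  [D.pre > 16]
18. n4.ok = true  [D.val == false]
19. n12.cnt = false  [terminal]
20. n3.lim = true  [a.cnt == false]
21. n3.ok = false  [B₁.lim == false]
22. n13.wid = 9  [terminal]
23. n1.hot = "my"  ["my"]
24. n0.off = 9  [S.live * 3 + 33]

false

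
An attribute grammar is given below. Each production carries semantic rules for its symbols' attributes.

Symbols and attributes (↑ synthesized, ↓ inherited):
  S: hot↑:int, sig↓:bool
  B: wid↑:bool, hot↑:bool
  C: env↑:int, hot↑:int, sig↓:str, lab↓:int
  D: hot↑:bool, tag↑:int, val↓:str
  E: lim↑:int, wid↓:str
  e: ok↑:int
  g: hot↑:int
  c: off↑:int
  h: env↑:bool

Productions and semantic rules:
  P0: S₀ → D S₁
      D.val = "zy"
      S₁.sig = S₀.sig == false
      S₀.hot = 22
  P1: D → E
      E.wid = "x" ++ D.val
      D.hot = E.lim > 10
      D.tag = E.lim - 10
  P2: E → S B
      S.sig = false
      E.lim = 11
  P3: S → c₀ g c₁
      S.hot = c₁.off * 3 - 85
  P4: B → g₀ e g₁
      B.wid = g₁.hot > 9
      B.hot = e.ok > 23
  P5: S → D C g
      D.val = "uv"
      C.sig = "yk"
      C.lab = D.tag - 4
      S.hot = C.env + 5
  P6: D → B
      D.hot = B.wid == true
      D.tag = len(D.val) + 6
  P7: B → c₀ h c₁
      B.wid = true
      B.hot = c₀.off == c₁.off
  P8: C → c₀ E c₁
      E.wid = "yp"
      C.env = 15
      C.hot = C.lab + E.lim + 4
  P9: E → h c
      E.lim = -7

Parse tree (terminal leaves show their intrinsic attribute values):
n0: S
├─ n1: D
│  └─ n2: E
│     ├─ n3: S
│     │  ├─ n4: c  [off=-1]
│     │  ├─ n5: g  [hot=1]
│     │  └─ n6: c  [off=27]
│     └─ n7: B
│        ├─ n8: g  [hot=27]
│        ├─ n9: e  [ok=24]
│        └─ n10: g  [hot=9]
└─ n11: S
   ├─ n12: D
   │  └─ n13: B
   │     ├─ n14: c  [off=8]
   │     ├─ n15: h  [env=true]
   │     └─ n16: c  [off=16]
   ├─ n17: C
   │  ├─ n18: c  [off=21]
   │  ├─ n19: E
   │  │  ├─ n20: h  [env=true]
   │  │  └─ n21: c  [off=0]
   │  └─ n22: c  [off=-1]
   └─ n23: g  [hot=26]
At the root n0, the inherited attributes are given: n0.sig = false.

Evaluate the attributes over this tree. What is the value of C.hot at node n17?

1. n0.sig = false  [given at root]
2. n1.val = "zy"  ["zy"]
3. n2.wid = "xzy"  ["x" ++ D.val]
4. n3.sig = false  [false]
5. n4.off = -1  [terminal]
6. n5.hot = 1  [terminal]
7. n6.off = 27  [terminal]
8. n3.hot = -4  [c₁.off * 3 - 85]
9. n8.hot = 27  [terminal]
10. n9.ok = 24  [terminal]
11. n10.hot = 9  [terminal]
12. n7.wid = false  [g₁.hot > 9]
13. n7.hot = true  [e.ok > 23]
14. n2.lim = 11  [11]
15. n1.hot = true  [E.lim > 10]
16. n1.tag = 1  [E.lim - 10]
17. n11.sig = true  [S₀.sig == false]
18. n12.val = "uv"  ["uv"]
19. n14.off = 8  [terminal]
20. n15.env = true  [terminal]
21. n16.off = 16  [terminal]
22. n13.wid = true  [true]
23. n13.hot = false  [c₀.off == c₁.off]
24. n12.hot = true  [B.wid == true]
25. n12.tag = 8  [len(D.val) + 6]
26. n17.sig = "yk"  ["yk"]
27. n17.lab = 4  [D.tag - 4]
28. n18.off = 21  [terminal]
29. n19.wid = "yp"  ["yp"]
30. n20.env = true  [terminal]
31. n21.off = 0  [terminal]
32. n19.lim = -7  [-7]
33. n22.off = -1  [terminal]
34. n17.env = 15  [15]
35. n17.hot = 1  [C.lab + E.lim + 4]
36. n23.hot = 26  [terminal]
37. n11.hot = 20  [C.env + 5]
38. n0.hot = 22  [22]

1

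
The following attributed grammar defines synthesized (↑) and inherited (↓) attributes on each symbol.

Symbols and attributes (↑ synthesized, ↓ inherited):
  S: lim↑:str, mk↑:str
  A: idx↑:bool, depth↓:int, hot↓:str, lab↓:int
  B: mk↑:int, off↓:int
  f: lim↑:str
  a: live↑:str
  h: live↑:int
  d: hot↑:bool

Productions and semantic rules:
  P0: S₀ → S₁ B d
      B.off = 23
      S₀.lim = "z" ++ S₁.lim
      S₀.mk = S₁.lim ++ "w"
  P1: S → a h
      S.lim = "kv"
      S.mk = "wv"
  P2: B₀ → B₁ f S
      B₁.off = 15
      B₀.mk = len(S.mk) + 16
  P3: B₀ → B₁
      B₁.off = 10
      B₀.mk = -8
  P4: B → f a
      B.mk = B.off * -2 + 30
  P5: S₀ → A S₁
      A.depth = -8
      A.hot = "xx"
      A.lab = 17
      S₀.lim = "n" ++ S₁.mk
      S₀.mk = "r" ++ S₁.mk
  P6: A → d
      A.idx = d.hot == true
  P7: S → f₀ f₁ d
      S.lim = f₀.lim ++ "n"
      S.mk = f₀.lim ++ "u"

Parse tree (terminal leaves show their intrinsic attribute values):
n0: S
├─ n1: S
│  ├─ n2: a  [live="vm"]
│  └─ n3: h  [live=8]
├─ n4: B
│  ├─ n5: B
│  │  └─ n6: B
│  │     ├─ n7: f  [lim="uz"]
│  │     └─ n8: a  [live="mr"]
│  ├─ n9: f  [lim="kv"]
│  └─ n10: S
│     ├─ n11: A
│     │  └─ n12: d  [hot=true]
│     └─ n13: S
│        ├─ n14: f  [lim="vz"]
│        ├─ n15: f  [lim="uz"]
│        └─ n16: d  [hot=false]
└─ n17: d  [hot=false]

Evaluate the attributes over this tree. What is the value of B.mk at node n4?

20

1. n2.live = "vm"  [terminal]
2. n3.live = 8  [terminal]
3. n1.lim = "kv"  ["kv"]
4. n1.mk = "wv"  ["wv"]
5. n4.off = 23  [23]
6. n5.off = 15  [15]
7. n6.off = 10  [10]
8. n7.lim = "uz"  [terminal]
9. n8.live = "mr"  [terminal]
10. n6.mk = 10  [B.off * -2 + 30]
11. n5.mk = -8  [-8]
12. n9.lim = "kv"  [terminal]
13. n11.depth = -8  [-8]
14. n11.hot = "xx"  ["xx"]
15. n11.lab = 17  [17]
16. n12.hot = true  [terminal]
17. n11.idx = true  [d.hot == true]
18. n14.lim = "vz"  [terminal]
19. n15.lim = "uz"  [terminal]
20. n16.hot = false  [terminal]
21. n13.lim = "vzn"  [f₀.lim ++ "n"]
22. n13.mk = "vzu"  [f₀.lim ++ "u"]
23. n10.lim = "nvzu"  ["n" ++ S₁.mk]
24. n10.mk = "rvzu"  ["r" ++ S₁.mk]
25. n4.mk = 20  [len(S.mk) + 16]
26. n17.hot = false  [terminal]
27. n0.lim = "zkv"  ["z" ++ S₁.lim]
28. n0.mk = "kvw"  [S₁.lim ++ "w"]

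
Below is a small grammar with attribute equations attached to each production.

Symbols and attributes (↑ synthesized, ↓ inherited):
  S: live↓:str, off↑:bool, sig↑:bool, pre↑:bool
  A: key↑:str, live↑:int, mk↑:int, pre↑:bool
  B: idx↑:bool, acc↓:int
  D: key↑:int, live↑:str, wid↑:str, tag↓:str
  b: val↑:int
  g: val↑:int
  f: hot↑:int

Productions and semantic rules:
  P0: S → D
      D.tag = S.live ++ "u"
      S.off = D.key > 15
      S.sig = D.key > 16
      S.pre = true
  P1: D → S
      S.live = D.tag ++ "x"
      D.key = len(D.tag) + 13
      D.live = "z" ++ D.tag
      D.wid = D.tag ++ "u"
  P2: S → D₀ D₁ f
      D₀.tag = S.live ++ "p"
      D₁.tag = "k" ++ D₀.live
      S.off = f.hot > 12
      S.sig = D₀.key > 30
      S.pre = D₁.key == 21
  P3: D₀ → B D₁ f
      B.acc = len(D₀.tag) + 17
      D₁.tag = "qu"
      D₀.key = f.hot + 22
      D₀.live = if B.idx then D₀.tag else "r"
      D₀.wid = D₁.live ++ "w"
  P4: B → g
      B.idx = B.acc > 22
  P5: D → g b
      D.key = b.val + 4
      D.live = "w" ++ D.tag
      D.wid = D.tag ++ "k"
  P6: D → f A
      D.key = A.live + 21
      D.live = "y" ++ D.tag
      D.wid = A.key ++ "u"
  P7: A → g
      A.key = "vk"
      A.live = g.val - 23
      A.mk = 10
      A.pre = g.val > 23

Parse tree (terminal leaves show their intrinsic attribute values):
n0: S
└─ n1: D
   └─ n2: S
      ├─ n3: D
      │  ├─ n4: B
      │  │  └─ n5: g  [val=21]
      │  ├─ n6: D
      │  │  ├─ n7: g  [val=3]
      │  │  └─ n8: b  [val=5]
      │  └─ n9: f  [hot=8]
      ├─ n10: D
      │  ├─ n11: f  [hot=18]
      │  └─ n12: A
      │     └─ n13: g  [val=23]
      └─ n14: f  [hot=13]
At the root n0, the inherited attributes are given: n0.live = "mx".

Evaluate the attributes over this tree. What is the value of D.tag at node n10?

1. n0.live = "mx"  [given at root]
2. n1.tag = "mxu"  [S.live ++ "u"]
3. n2.live = "mxux"  [D.tag ++ "x"]
4. n3.tag = "mxuxp"  [S.live ++ "p"]
5. n4.acc = 22  [len(D₀.tag) + 17]
6. n5.val = 21  [terminal]
7. n4.idx = false  [B.acc > 22]
8. n6.tag = "qu"  ["qu"]
9. n7.val = 3  [terminal]
10. n8.val = 5  [terminal]
11. n6.key = 9  [b.val + 4]
12. n6.live = "wqu"  ["w" ++ D.tag]
13. n6.wid = "quk"  [D.tag ++ "k"]
14. n9.hot = 8  [terminal]
15. n3.key = 30  [f.hot + 22]
16. n3.live = "r"  [if B.idx then D₀.tag else "r"]
17. n3.wid = "wquw"  [D₁.live ++ "w"]
18. n10.tag = "kr"  ["k" ++ D₀.live]
19. n11.hot = 18  [terminal]
20. n13.val = 23  [terminal]
21. n12.key = "vk"  ["vk"]
22. n12.live = 0  [g.val - 23]
23. n12.mk = 10  [10]
24. n12.pre = false  [g.val > 23]
25. n10.key = 21  [A.live + 21]
26. n10.live = "ykr"  ["y" ++ D.tag]
27. n10.wid = "vku"  [A.key ++ "u"]
28. n14.hot = 13  [terminal]
29. n2.off = true  [f.hot > 12]
30. n2.sig = false  [D₀.key > 30]
31. n2.pre = true  [D₁.key == 21]
32. n1.key = 16  [len(D.tag) + 13]
33. n1.live = "zmxu"  ["z" ++ D.tag]
34. n1.wid = "mxuu"  [D.tag ++ "u"]
35. n0.off = true  [D.key > 15]
36. n0.sig = false  [D.key > 16]
37. n0.pre = true  [true]

"kr"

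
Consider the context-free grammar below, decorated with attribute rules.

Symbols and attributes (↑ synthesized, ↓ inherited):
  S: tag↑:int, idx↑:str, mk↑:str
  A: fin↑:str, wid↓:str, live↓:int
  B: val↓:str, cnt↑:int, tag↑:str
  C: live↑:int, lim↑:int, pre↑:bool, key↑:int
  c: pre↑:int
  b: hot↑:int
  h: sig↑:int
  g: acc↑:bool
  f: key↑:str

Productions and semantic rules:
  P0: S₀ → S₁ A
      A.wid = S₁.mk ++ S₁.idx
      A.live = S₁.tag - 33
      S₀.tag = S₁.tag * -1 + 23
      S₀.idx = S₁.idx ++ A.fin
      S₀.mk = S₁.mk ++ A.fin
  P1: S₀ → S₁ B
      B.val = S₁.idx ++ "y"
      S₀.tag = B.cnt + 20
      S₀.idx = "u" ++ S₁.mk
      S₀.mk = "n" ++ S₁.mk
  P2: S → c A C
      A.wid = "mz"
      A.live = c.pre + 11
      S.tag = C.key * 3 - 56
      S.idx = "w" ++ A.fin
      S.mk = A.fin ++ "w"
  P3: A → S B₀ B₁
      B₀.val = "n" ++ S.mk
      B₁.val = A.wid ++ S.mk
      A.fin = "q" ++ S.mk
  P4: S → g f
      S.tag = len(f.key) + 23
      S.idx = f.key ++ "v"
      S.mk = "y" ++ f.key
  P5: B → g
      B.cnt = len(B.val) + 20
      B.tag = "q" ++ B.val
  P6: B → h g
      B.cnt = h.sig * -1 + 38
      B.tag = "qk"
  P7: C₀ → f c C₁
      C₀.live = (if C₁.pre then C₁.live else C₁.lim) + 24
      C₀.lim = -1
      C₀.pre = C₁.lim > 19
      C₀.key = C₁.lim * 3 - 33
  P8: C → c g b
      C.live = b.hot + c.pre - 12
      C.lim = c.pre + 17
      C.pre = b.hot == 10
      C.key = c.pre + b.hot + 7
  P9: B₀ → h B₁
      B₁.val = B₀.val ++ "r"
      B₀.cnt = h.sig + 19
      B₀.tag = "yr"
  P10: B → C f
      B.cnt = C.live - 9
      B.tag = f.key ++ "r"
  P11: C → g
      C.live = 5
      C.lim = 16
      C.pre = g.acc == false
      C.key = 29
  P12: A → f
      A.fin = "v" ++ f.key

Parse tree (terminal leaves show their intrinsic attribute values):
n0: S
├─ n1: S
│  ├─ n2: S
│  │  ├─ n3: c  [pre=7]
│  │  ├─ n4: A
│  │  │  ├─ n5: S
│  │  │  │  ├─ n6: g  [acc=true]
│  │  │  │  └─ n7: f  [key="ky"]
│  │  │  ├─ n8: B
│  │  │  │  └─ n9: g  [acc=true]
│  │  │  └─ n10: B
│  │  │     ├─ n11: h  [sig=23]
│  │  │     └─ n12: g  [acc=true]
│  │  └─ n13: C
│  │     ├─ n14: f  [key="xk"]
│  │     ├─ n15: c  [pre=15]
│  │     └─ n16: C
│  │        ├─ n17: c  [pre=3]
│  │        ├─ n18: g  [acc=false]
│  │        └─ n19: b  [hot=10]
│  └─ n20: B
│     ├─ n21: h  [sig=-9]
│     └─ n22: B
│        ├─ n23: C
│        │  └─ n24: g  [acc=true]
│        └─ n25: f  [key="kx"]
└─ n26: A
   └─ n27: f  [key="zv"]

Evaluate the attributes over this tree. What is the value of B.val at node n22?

1. n3.pre = 7  [terminal]
2. n4.wid = "mz"  ["mz"]
3. n4.live = 18  [c.pre + 11]
4. n6.acc = true  [terminal]
5. n7.key = "ky"  [terminal]
6. n5.tag = 25  [len(f.key) + 23]
7. n5.idx = "kyv"  [f.key ++ "v"]
8. n5.mk = "yky"  ["y" ++ f.key]
9. n8.val = "nyky"  ["n" ++ S.mk]
10. n9.acc = true  [terminal]
11. n8.cnt = 24  [len(B.val) + 20]
12. n8.tag = "qnyky"  ["q" ++ B.val]
13. n10.val = "mzyky"  [A.wid ++ S.mk]
14. n11.sig = 23  [terminal]
15. n12.acc = true  [terminal]
16. n10.cnt = 15  [h.sig * -1 + 38]
17. n10.tag = "qk"  ["qk"]
18. n4.fin = "qyky"  ["q" ++ S.mk]
19. n14.key = "xk"  [terminal]
20. n15.pre = 15  [terminal]
21. n17.pre = 3  [terminal]
22. n18.acc = false  [terminal]
23. n19.hot = 10  [terminal]
24. n16.live = 1  [b.hot + c.pre - 12]
25. n16.lim = 20  [c.pre + 17]
26. n16.pre = true  [b.hot == 10]
27. n16.key = 20  [c.pre + b.hot + 7]
28. n13.live = 25  [(if C₁.pre then C₁.live else C₁.lim) + 24]
29. n13.lim = -1  [-1]
30. n13.pre = true  [C₁.lim > 19]
31. n13.key = 27  [C₁.lim * 3 - 33]
32. n2.tag = 25  [C.key * 3 - 56]
33. n2.idx = "wqyky"  ["w" ++ A.fin]
34. n2.mk = "qykyw"  [A.fin ++ "w"]
35. n20.val = "wqykyy"  [S₁.idx ++ "y"]
36. n21.sig = -9  [terminal]
37. n22.val = "wqykyyr"  [B₀.val ++ "r"]
38. n24.acc = true  [terminal]
39. n23.live = 5  [5]
40. n23.lim = 16  [16]
41. n23.pre = false  [g.acc == false]
42. n23.key = 29  [29]
43. n25.key = "kx"  [terminal]
44. n22.cnt = -4  [C.live - 9]
45. n22.tag = "kxr"  [f.key ++ "r"]
46. n20.cnt = 10  [h.sig + 19]
47. n20.tag = "yr"  ["yr"]
48. n1.tag = 30  [B.cnt + 20]
49. n1.idx = "uqykyw"  ["u" ++ S₁.mk]
50. n1.mk = "nqykyw"  ["n" ++ S₁.mk]
51. n26.wid = "nqykywuqykyw"  [S₁.mk ++ S₁.idx]
52. n26.live = -3  [S₁.tag - 33]
53. n27.key = "zv"  [terminal]
54. n26.fin = "vzv"  ["v" ++ f.key]
55. n0.tag = -7  [S₁.tag * -1 + 23]
56. n0.idx = "uqykywvzv"  [S₁.idx ++ A.fin]
57. n0.mk = "nqykywvzv"  [S₁.mk ++ A.fin]

"wqykyyr"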